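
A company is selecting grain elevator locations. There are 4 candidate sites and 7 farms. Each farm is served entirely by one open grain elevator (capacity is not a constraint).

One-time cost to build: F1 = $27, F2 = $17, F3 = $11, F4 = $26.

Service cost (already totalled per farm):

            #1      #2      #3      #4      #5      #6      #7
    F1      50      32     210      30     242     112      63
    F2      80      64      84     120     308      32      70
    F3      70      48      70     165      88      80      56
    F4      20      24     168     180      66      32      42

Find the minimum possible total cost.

Minimum total cost: 348

For any fixed open set, each farm goes to its cheapest open site; total = fixed + service.
{F1, F3, F4}: #1→F4 20, #2→F4 24, #3→F3 70, #4→F1 30, #5→F4 66, #6→F4 32, #7→F4 42. Service 284; fixed 64; total 348.
{F1, F2, F3, F4}: service 284 + fixed 81 = 365
{F1, F2, F4}: #1→F4 20, #2→F4 24, #3→F2 84, #4→F1 30, #5→F4 66, #6→F2 32, #7→F4 42. Service 298; fixed 70; total 368.
{F3}: service 577 + fixed 11 = 588
No other subset beats 348.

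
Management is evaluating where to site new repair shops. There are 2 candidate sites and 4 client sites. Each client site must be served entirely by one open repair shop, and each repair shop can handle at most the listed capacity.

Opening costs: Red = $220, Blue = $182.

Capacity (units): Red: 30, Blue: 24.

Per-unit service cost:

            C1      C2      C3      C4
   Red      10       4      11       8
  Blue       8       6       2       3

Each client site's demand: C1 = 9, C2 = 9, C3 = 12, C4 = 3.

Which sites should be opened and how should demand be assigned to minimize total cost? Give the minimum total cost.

Open {Red, Blue}: C1→Blue 8·9=72, C2→Red 4·9=36, C3→Blue 2·12=24, C4→Blue 3·3=9.
Loads: Red carries 9/30, Blue carries 24/24. Service 141; fixed 402; total 543.
Next best feasible plan costs 558.

Minimum total cost: 543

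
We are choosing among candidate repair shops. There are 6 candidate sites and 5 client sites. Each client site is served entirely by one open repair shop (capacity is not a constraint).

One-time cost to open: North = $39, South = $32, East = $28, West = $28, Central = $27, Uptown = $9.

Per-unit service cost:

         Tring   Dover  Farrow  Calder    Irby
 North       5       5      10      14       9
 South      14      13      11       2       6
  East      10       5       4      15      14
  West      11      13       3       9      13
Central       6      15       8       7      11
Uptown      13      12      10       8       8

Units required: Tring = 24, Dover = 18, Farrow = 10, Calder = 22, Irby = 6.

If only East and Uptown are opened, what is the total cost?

Each client site is assigned to its cheapest site among the open ones.
{East, Uptown}: Tring→East 10·24=240, Dover→East 5·18=90, Farrow→East 4·10=40, Calder→Uptown 8·22=176, Irby→Uptown 8·6=48. Service 594; fixed 37; total 631.

Total cost: 631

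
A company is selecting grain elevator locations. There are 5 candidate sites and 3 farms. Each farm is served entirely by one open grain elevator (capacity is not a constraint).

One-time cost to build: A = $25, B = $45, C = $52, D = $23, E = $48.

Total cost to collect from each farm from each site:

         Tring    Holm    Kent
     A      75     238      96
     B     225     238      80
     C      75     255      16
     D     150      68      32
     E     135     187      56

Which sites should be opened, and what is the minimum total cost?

For any fixed open set, each farm goes to its cheapest open site; total = fixed + service.
{A, D}: Tring→A 75, Holm→D 68, Kent→D 32. Service 175; fixed 48; total 223.
{C, D}: service 159 + fixed 75 = 234
{A, C, D}: service 159 + fixed 100 = 259
{A, B, C, D, E}: Tring→A 75, Holm→D 68, Kent→C 16. Service 159; fixed 193; total 352.
No other subset beats 223.

Open A and D; minimum total cost 223.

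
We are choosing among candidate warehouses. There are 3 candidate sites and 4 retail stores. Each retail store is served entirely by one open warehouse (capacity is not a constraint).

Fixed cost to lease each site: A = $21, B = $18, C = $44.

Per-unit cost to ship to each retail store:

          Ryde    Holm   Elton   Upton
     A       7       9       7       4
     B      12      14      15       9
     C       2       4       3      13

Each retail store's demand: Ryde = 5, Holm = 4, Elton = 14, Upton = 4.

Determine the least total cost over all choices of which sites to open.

Minimum total cost: 149

For any fixed open set, each retail store goes to its cheapest open site; total = fixed + service.
{A, C}: Ryde→C 2·5=10, Holm→C 4·4=16, Elton→C 3·14=42, Upton→A 4·4=16. Service 84; fixed 65; total 149.
{C}: service 120 + fixed 44 = 164
{B, C}: service 104 + fixed 62 = 166
{A, B, C}: Ryde→C 2·5=10, Holm→C 4·4=16, Elton→C 3·14=42, Upton→A 4·4=16. Service 84; fixed 83; total 167.
No other subset beats 149.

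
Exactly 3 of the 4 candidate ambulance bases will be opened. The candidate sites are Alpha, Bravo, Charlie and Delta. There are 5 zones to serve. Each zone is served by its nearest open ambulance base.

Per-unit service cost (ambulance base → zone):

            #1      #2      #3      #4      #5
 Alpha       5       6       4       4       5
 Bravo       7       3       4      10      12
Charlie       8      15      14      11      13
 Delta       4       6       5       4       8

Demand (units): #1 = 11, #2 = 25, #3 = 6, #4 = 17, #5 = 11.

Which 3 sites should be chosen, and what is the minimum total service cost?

Choose Alpha, Bravo and Delta; total service cost 266.

With exactly 3 open, each zone uses its cheapest among the chosen.
{Alpha, Bravo, Delta}: #1→Delta 4·11=44, #2→Bravo 3·25=75, #3→Alpha 4·6=24, #4→Alpha 4·17=68, #5→Alpha 5·11=55. Service cost 266.
{Alpha, Bravo, Charlie}: service cost 277
{Bravo, Charlie, Delta}: service cost 299
Among all 4 size-3 choices, {Alpha, Bravo, Delta} is lowest.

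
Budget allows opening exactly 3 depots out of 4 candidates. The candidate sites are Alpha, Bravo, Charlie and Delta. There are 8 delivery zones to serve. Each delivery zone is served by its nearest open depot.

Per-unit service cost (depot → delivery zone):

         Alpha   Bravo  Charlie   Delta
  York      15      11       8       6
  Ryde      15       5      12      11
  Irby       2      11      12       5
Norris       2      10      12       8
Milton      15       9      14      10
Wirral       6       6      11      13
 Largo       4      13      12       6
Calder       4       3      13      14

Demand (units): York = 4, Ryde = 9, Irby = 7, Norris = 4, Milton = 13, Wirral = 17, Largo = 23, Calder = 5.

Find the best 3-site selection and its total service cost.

With exactly 3 open, each delivery zone uses its cheapest among the chosen.
{Alpha, Bravo, Delta}: York→Delta 6·4=24, Ryde→Bravo 5·9=45, Irby→Alpha 2·7=14, Norris→Alpha 2·4=8, Milton→Bravo 9·13=117, Wirral→Alpha 6·17=102, Largo→Alpha 4·23=92, Calder→Bravo 3·5=15. Service cost 417.
{Alpha, Bravo, Charlie}: service cost 425
{Alpha, Charlie, Delta}: service cost 489
Among all 4 size-3 choices, {Alpha, Bravo, Delta} is lowest.

Choose Alpha, Bravo and Delta; total service cost 417.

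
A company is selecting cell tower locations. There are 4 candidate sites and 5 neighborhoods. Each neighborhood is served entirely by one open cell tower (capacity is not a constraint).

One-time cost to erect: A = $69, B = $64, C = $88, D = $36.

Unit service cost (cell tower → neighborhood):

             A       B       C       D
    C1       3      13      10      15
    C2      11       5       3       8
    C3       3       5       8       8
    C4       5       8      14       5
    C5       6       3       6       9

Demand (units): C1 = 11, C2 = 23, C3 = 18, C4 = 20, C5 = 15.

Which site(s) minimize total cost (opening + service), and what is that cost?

For any fixed open set, each neighborhood goes to its cheapest open site; total = fixed + service.
{A, B}: C1→A 3·11=33, C2→B 5·23=115, C3→A 3·18=54, C4→A 5·20=100, C5→B 3·15=45. Service 347; fixed 133; total 480.
{A, C}: service 346 + fixed 157 = 503
{A, B, D}: service 347 + fixed 169 = 516
{A, B, C, D}: C1→A 3·11=33, C2→C 3·23=69, C3→A 3·18=54, C4→A 5·20=100, C5→B 3·15=45. Service 301; fixed 257; total 558.
(All 15 nonempty subsets were checked; A and B is lowest.)

Open A and B; minimum total cost 480.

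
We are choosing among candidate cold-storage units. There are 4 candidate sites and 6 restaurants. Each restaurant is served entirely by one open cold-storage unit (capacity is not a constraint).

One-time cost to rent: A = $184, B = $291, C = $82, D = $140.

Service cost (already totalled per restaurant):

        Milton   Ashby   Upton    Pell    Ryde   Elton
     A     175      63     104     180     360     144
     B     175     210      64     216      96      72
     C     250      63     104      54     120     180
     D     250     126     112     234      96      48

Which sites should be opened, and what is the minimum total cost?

For any fixed open set, each restaurant goes to its cheapest open site; total = fixed + service.
{C, D}: Milton→C 250, Ashby→C 63, Upton→C 104, Pell→C 54, Ryde→D 96, Elton→D 48. Service 615; fixed 222; total 837.
{C}: service 771 + fixed 82 = 853
{B, C}: Milton→B 175, Ashby→C 63, Upton→B 64, Pell→C 54, Ryde→B 96, Elton→B 72. Service 524; fixed 373; total 897.
{A, B, C, D}: Milton→A 175, Ashby→A 63, Upton→B 64, Pell→C 54, Ryde→B 96, Elton→D 48. Service 500; fixed 697; total 1197.
No other subset beats 837.

Open C and D; minimum total cost 837.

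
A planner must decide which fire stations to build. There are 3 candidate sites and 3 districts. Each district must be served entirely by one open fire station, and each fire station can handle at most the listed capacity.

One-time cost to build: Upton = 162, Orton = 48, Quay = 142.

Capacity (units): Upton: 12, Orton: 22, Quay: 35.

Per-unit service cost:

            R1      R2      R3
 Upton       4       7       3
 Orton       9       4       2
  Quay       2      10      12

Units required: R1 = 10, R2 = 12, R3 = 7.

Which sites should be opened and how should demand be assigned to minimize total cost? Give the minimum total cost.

Open {Orton, Quay}: R1→Quay 2·10=20, R2→Orton 4·12=48, R3→Orton 2·7=14.
Loads: Orton carries 19/22, Quay carries 10/35. Service 82; fixed 190; total 272.
Next best feasible plan costs 312.

Minimum total cost: 272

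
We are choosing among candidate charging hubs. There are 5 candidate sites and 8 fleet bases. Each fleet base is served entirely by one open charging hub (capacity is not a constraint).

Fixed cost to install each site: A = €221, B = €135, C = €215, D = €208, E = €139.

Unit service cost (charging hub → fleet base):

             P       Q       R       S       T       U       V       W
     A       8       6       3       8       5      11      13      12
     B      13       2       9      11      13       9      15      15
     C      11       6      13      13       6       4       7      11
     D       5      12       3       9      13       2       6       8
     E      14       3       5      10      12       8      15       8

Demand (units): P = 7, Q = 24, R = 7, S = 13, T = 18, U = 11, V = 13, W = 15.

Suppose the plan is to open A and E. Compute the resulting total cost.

Total cost: 1080

Each fleet base is assigned to its cheapest site among the open ones.
{A, E}: P→A 8·7=56, Q→E 3·24=72, R→A 3·7=21, S→A 8·13=104, T→A 5·18=90, U→E 8·11=88, V→A 13·13=169, W→E 8·15=120. Service 720; fixed 360; total 1080.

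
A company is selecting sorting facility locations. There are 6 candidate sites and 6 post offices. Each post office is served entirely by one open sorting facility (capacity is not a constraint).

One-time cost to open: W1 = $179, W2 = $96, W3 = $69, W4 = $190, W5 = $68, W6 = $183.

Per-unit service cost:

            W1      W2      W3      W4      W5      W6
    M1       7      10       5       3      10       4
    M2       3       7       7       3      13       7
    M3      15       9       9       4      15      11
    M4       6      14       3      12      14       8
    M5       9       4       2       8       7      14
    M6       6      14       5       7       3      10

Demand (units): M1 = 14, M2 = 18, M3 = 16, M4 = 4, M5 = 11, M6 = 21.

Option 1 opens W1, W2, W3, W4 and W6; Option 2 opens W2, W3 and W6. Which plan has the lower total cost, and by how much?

Option 1: {W1, W2, W3, W4, W6}: M1→W4 3·14=42, M2→W1 3·18=54, M3→W4 4·16=64, M4→W3 3·4=12, M5→W3 2·11=22, M6→W3 5·21=105. Service 299; fixed 717; total 1016.
Option 2: {W2, W3, W6}: M1→W6 4·14=56, M2→W2 7·18=126, M3→W2 9·16=144, M4→W3 3·4=12, M5→W3 2·11=22, M6→W3 5·21=105. Service 465; fixed 348; total 813.
Difference: |1016 − 813| = 203.

Option 2 is cheaper by 203.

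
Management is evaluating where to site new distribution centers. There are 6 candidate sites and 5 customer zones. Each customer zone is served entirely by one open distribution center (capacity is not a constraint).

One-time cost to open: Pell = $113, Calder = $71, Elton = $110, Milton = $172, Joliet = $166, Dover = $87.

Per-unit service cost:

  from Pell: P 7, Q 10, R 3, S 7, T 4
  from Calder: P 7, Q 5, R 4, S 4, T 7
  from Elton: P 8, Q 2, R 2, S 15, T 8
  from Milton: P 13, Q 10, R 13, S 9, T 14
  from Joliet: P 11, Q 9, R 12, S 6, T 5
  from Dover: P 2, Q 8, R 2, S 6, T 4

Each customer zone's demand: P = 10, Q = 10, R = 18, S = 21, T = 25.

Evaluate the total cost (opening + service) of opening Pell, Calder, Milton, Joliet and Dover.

Total cost: 899

Each customer zone is assigned to its cheapest site among the open ones.
{Pell, Calder, Milton, Joliet, Dover}: P→Dover 2·10=20, Q→Calder 5·10=50, R→Dover 2·18=36, S→Calder 4·21=84, T→Pell 4·25=100. Service 290; fixed 609; total 899.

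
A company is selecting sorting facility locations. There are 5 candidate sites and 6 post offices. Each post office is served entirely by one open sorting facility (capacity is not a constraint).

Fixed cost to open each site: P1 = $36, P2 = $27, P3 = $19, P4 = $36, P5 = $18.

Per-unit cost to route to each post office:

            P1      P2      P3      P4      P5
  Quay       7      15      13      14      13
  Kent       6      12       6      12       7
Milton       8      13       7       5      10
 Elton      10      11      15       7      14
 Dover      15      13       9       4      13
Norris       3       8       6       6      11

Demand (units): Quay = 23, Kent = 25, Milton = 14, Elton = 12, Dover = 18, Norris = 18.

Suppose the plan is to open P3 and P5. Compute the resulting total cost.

Total cost: 1022

Each post office is assigned to its cheapest site among the open ones.
{P3, P5}: Quay→P3 13·23=299, Kent→P3 6·25=150, Milton→P3 7·14=98, Elton→P5 14·12=168, Dover→P3 9·18=162, Norris→P3 6·18=108. Service 985; fixed 37; total 1022.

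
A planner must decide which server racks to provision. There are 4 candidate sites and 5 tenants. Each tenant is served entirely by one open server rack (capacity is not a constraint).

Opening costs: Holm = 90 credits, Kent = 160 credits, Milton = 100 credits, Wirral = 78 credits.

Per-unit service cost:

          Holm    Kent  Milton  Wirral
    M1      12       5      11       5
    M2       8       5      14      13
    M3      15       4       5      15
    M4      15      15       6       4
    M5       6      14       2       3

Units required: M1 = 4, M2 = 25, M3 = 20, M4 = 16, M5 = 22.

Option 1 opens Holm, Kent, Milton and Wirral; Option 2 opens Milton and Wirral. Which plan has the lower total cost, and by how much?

Option 1: {Holm, Kent, Milton, Wirral}: M1→Kent 5·4=20, M2→Kent 5·25=125, M3→Kent 4·20=80, M4→Wirral 4·16=64, M5→Milton 2·22=44. Service 333; fixed 428; total 761.
Option 2: {Milton, Wirral}: M1→Wirral 5·4=20, M2→Wirral 13·25=325, M3→Milton 5·20=100, M4→Wirral 4·16=64, M5→Milton 2·22=44. Service 553; fixed 178; total 731.
Difference: |761 − 731| = 30.

Option 2 is cheaper by 30.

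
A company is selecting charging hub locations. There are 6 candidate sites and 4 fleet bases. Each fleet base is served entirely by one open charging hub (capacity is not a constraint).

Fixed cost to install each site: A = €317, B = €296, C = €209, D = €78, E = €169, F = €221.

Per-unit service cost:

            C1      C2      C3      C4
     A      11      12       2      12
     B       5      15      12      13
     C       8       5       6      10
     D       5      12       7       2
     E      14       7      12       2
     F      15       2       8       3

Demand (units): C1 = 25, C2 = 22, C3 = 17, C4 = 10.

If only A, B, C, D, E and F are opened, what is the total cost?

Each fleet base is assigned to its cheapest site among the open ones.
{A, B, C, D, E, F}: C1→B 5·25=125, C2→F 2·22=44, C3→A 2·17=34, C4→D 2·10=20. Service 223; fixed 1290; total 1513.

Total cost: 1513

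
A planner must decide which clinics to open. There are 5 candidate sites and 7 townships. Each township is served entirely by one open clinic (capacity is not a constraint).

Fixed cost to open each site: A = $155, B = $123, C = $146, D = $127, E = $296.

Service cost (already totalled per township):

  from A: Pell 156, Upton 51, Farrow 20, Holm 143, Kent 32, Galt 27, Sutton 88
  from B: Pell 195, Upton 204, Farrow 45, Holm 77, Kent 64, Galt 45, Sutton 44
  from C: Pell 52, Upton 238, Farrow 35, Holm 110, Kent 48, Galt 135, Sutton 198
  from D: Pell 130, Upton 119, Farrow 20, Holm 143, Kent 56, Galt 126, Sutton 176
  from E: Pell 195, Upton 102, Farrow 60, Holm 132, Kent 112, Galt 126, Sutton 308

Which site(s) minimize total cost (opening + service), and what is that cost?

For any fixed open set, each township goes to its cheapest open site; total = fixed + service.
{A}: Pell→A 156, Upton→A 51, Farrow→A 20, Holm→A 143, Kent→A 32, Galt→A 27, Sutton→A 88. Service 517; fixed 155; total 672.
{A, C}: service 380 + fixed 301 = 681
{A, B}: Pell→A 156, Upton→A 51, Farrow→A 20, Holm→B 77, Kent→A 32, Galt→A 27, Sutton→B 44. Service 407; fixed 278; total 685.
{A, B, C, D, E}: service 303 + fixed 847 = 1150
No other subset beats 672.

Open A only; minimum total cost 672.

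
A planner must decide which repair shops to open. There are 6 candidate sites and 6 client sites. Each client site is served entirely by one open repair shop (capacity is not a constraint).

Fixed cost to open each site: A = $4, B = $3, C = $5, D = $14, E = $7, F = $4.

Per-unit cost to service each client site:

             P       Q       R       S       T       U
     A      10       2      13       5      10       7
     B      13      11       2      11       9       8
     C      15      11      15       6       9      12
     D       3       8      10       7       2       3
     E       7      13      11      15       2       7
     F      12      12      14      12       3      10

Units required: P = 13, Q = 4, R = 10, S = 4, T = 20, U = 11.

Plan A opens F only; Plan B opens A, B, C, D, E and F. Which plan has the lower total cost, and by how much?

Plan A: {F}: P→F 12·13=156, Q→F 12·4=48, R→F 14·10=140, S→F 12·4=48, T→F 3·20=60, U→F 10·11=110. Service 562; fixed 4; total 566.
Plan B: {A, B, C, D, E, F}: P→D 3·13=39, Q→A 2·4=8, R→B 2·10=20, S→A 5·4=20, T→D 2·20=40, U→D 3·11=33. Service 160; fixed 37; total 197.
Difference: |566 − 197| = 369.

Plan B is cheaper by 369.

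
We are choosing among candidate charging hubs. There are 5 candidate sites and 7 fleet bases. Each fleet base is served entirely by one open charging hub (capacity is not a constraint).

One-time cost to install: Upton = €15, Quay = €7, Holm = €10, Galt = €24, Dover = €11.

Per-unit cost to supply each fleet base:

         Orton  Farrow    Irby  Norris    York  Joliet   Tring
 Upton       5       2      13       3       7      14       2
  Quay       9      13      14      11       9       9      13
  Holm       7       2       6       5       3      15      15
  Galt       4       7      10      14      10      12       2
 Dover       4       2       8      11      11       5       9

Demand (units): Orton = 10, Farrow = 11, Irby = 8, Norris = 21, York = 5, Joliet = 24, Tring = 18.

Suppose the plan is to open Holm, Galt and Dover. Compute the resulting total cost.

Total cost: 431

Each fleet base is assigned to its cheapest site among the open ones.
{Holm, Galt, Dover}: Orton→Galt 4·10=40, Farrow→Holm 2·11=22, Irby→Holm 6·8=48, Norris→Holm 5·21=105, York→Holm 3·5=15, Joliet→Dover 5·24=120, Tring→Galt 2·18=36. Service 386; fixed 45; total 431.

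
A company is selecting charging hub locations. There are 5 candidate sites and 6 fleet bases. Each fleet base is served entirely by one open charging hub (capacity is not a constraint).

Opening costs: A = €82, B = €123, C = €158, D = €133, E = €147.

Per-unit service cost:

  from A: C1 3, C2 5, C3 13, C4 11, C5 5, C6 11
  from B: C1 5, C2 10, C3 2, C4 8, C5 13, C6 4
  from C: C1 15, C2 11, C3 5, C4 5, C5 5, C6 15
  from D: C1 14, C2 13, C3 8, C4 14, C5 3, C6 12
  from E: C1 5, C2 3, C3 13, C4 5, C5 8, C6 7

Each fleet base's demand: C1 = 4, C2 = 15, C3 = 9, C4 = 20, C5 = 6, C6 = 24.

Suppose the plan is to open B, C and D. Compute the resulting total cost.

Total cost: 816

Each fleet base is assigned to its cheapest site among the open ones.
{B, C, D}: C1→B 5·4=20, C2→B 10·15=150, C3→B 2·9=18, C4→C 5·20=100, C5→D 3·6=18, C6→B 4·24=96. Service 402; fixed 414; total 816.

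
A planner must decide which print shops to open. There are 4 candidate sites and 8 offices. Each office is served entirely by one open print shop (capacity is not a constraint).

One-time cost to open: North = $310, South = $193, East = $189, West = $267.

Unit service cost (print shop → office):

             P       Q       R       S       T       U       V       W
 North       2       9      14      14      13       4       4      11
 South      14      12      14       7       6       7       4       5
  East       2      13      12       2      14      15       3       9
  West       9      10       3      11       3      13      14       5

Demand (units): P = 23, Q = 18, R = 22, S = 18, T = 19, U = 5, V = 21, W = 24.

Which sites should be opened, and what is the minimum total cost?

Open East and West; minimum total cost 1089.

For any fixed open set, each office goes to its cheapest open site; total = fixed + service.
{East, West}: P→East 2·23=46, Q→West 10·18=180, R→West 3·22=66, S→East 2·18=36, T→West 3·19=57, U→West 13·5=65, V→East 3·21=63, W→West 5·24=120. Service 633; fixed 456; total 1089.
{South, East, West}: service 603 + fixed 649 = 1252
{South, East}: service 894 + fixed 382 = 1276
{North, South, East, West}: P→North 2·23=46, Q→North 9·18=162, R→West 3·22=66, S→East 2·18=36, T→West 3·19=57, U→North 4·5=20, V→East 3·21=63, W→South 5·24=120. Service 570; fixed 959; total 1529.
No other subset beats 1089.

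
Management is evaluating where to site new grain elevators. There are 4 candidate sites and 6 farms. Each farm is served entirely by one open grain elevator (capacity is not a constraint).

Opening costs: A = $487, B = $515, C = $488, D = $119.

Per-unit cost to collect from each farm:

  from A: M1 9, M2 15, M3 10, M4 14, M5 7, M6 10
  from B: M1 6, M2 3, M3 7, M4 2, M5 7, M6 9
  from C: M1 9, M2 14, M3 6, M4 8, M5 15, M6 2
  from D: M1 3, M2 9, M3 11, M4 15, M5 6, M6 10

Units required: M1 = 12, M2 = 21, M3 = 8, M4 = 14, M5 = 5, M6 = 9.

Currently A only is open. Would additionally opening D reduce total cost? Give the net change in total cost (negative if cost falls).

Yes — net change −84 (cost falls by 84).

Current service cost with {A}: 824.
Adding D: each farm re-picks its cheapest; new service cost 621, saving 203.
Extra fixed cost: 119. Net change = 119 − 203 = -84.
(Totals: 1311 → 1227.)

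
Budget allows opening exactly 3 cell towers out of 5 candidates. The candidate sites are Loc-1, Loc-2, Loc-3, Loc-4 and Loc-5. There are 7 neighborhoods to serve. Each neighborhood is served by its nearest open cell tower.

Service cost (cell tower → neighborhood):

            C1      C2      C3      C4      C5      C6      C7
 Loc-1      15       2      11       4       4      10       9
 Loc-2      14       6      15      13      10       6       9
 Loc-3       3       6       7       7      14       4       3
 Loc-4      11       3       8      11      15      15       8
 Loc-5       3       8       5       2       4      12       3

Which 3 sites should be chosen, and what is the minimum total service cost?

Choose Loc-1, Loc-3 and Loc-5; total service cost 23.

With exactly 3 open, each neighborhood uses its cheapest among the chosen.
{Loc-1, Loc-3, Loc-5}: C1→Loc-3 3, C2→Loc-1 2, C3→Loc-5 5, C4→Loc-5 2, C5→Loc-1 4, C6→Loc-3 4, C7→Loc-3 3. Service cost 23.
{Loc-3, Loc-4, Loc-5}: service cost 24
{Loc-1, Loc-2, Loc-5}: service cost 25
Among all 10 size-3 choices, {Loc-1, Loc-3, Loc-5} is lowest.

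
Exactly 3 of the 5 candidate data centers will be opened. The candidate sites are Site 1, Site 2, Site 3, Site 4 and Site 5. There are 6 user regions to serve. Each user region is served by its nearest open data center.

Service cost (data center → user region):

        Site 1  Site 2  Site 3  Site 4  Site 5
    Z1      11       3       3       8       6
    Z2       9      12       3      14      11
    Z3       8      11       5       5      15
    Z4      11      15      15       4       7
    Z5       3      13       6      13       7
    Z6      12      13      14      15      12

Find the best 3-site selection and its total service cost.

With exactly 3 open, each user region uses its cheapest among the chosen.
{Site 1, Site 3, Site 4}: Z1→Site 3 3, Z2→Site 3 3, Z3→Site 3 5, Z4→Site 4 4, Z5→Site 1 3, Z6→Site 1 12. Service cost 30.
{Site 1, Site 3, Site 5}: service cost 33
{Site 3, Site 4, Site 5}: service cost 33
Among all 10 size-3 choices, {Site 1, Site 3, Site 4} is lowest.

Choose Site 1, Site 3 and Site 4; total service cost 30.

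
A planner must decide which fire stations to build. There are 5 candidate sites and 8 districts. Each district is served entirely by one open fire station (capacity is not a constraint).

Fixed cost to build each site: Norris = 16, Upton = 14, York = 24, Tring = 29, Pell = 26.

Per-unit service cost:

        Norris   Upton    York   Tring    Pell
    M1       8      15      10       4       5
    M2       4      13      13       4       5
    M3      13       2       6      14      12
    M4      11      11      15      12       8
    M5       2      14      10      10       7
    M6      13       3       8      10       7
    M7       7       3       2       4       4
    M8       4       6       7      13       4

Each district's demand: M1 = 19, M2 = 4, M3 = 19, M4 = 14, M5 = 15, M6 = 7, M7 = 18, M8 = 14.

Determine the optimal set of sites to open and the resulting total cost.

Open Norris, Upton and Pell; minimum total cost 478.

For any fixed open set, each district goes to its cheapest open site; total = fixed + service.
{Norris, Upton, Pell}: M1→Pell 5·19=95, M2→Norris 4·4=16, M3→Upton 2·19=38, M4→Pell 8·14=112, M5→Norris 2·15=30, M6→Upton 3·7=21, M7→Upton 3·18=54, M8→Norris 4·14=56. Service 422; fixed 56; total 478.
{Norris, Upton, York, Pell}: M1→Pell 5·19=95, M2→Norris 4·4=16, M3→Upton 2·19=38, M4→Pell 8·14=112, M5→Norris 2·15=30, M6→Upton 3·7=21, M7→York 2·18=36, M8→Norris 4·14=56. Service 404; fixed 80; total 484.
{Norris, Upton, Tring, Pell}: service 403 + fixed 85 = 488
{Norris, Upton, York, Tring, Pell}: service 385 + fixed 109 = 494
No other subset beats 478.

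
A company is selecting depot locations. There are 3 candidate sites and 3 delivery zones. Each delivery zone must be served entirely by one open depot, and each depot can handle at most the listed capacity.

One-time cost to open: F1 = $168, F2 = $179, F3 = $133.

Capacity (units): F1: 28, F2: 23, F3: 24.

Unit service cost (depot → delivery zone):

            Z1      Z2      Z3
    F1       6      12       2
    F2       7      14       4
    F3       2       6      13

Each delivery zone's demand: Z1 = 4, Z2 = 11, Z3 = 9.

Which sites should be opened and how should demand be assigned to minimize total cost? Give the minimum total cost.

Minimum total cost: 324

Open {F3}: Z1→F3 2·4=8, Z2→F3 6·11=66, Z3→F3 13·9=117.
Loads: F3 carries 24/24. Service 191; fixed 133; total 324.
Next best feasible plan costs 342.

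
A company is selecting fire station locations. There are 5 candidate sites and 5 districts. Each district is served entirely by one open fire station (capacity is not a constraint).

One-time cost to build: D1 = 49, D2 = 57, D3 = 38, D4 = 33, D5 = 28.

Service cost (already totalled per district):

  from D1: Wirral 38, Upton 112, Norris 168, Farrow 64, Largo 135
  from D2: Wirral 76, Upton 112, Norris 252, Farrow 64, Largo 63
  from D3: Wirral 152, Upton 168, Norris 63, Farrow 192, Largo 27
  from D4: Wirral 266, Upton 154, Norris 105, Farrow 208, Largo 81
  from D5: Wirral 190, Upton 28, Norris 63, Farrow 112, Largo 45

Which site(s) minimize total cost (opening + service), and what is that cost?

Open D1 and D5; minimum total cost 315.

For any fixed open set, each district goes to its cheapest open site; total = fixed + service.
{D1, D5}: Wirral→D1 38, Upton→D5 28, Norris→D5 63, Farrow→D1 64, Largo→D5 45. Service 238; fixed 77; total 315.
{D1, D3, D5}: service 220 + fixed 115 = 335
{D1, D4, D5}: service 238 + fixed 110 = 348
{D1, D2, D3, D4, D5}: service 220 + fixed 205 = 425
No other subset beats 315.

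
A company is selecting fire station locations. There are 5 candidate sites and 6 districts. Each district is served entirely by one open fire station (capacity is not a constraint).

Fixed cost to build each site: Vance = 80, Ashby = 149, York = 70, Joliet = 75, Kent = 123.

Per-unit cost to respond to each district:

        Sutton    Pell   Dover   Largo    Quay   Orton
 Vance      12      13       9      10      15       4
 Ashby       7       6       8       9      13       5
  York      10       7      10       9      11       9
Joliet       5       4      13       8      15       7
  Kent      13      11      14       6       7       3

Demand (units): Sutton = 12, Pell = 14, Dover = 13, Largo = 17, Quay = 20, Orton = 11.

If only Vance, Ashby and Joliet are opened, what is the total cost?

Total cost: 964

Each district is assigned to its cheapest site among the open ones.
{Vance, Ashby, Joliet}: Sutton→Joliet 5·12=60, Pell→Joliet 4·14=56, Dover→Ashby 8·13=104, Largo→Joliet 8·17=136, Quay→Ashby 13·20=260, Orton→Vance 4·11=44. Service 660; fixed 304; total 964.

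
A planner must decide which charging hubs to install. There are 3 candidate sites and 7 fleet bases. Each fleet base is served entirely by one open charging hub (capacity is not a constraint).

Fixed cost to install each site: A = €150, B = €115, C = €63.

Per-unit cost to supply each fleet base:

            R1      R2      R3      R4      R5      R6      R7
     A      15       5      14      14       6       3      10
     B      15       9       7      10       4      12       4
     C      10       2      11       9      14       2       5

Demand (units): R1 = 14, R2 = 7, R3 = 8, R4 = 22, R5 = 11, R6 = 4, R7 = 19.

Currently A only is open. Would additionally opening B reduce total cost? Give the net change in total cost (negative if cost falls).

Yes — net change −165 (cost falls by 165).

Current service cost with {A}: 933.
Adding B: each fleet base re-picks its cheapest; new service cost 653, saving 280.
Extra fixed cost: 115. Net change = 115 − 280 = -165.
(Totals: 1083 → 918.)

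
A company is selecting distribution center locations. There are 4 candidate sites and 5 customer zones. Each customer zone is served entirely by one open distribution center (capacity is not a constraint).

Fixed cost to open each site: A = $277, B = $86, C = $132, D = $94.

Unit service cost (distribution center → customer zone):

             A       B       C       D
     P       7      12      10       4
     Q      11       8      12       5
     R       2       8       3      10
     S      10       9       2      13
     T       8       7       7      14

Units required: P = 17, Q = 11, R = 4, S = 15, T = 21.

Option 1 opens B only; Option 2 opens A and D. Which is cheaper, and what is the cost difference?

Option 1 is cheaper by 128.

Option 1: {B}: P→B 12·17=204, Q→B 8·11=88, R→B 8·4=32, S→B 9·15=135, T→B 7·21=147. Service 606; fixed 86; total 692.
Option 2: {A, D}: P→D 4·17=68, Q→D 5·11=55, R→A 2·4=8, S→A 10·15=150, T→A 8·21=168. Service 449; fixed 371; total 820.
Difference: |692 − 820| = 128.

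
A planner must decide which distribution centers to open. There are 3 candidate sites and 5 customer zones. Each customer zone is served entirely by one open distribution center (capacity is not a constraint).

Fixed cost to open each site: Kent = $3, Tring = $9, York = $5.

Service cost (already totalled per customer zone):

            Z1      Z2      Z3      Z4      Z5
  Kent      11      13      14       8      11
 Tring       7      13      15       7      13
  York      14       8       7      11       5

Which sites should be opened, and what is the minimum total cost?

For any fixed open set, each customer zone goes to its cheapest open site; total = fixed + service.
{Kent, York}: Z1→Kent 11, Z2→York 8, Z3→York 7, Z4→Kent 8, Z5→York 5. Service 39; fixed 8; total 47.
{Tring, York}: Z1→Tring 7, Z2→York 8, Z3→York 7, Z4→Tring 7, Z5→York 5. Service 34; fixed 14; total 48.
{York}: service 45 + fixed 5 = 50
{Kent, Tring, York}: service 34 + fixed 17 = 51
(All 7 nonempty subsets were checked; Kent and York is lowest.)

Open Kent and York; minimum total cost 47.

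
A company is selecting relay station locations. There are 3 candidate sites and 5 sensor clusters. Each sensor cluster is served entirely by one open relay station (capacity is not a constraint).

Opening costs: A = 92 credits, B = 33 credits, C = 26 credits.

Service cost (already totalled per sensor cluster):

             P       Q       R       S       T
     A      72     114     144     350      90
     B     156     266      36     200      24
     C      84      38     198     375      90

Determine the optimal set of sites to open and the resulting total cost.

Open B and C; minimum total cost 441.

For any fixed open set, each sensor cluster goes to its cheapest open site; total = fixed + service.
{B, C}: P→C 84, Q→C 38, R→B 36, S→B 200, T→B 24. Service 382; fixed 59; total 441.
{A, B, C}: P→A 72, Q→C 38, R→B 36, S→B 200, T→B 24. Service 370; fixed 151; total 521.
{A, B}: service 446 + fixed 125 = 571
{C}: P→C 84, Q→C 38, R→C 198, S→C 375, T→C 90. Service 785; fixed 26; total 811.
(All 7 nonempty subsets were checked; B and C is lowest.)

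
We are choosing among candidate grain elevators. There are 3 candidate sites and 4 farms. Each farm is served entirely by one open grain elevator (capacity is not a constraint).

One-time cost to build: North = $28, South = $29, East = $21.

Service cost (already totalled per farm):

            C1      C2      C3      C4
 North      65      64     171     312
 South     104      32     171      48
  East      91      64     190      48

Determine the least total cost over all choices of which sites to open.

For any fixed open set, each farm goes to its cheapest open site; total = fixed + service.
{North, South}: C1→North 65, C2→South 32, C3→North 171, C4→South 48. Service 316; fixed 57; total 373.
{South}: service 355 + fixed 29 = 384
{South, East}: service 342 + fixed 50 = 392
{North, South, East}: C1→North 65, C2→South 32, C3→North 171, C4→South 48. Service 316; fixed 78; total 394.
(All 7 nonempty subsets were checked; North and South is lowest.)

Minimum total cost: 373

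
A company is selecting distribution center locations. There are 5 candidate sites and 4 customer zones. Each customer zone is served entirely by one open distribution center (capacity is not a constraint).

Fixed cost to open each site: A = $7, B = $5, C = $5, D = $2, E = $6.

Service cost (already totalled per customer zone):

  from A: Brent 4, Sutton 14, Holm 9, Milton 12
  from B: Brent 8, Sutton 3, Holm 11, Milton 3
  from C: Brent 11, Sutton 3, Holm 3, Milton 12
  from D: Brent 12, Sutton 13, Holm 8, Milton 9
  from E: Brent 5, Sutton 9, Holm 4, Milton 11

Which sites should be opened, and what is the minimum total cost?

For any fixed open set, each customer zone goes to its cheapest open site; total = fixed + service.
{B, E}: Brent→E 5, Sutton→B 3, Holm→E 4, Milton→B 3. Service 15; fixed 11; total 26.
{B, C}: Brent→B 8, Sutton→B 3, Holm→C 3, Milton→B 3. Service 17; fixed 10; total 27.
{B, D, E}: service 15 + fixed 13 = 28
{A, B, C, D, E}: Brent→A 4, Sutton→B 3, Holm→C 3, Milton→B 3. Service 13; fixed 25; total 38.
No other subset beats 26.

Open B and E; minimum total cost 26.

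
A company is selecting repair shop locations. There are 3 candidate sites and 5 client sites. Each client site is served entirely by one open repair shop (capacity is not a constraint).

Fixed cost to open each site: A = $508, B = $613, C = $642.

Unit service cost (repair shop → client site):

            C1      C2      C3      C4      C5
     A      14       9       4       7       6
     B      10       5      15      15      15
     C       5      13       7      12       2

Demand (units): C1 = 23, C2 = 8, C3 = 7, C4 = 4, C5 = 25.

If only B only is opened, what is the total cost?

Each client site is assigned to its cheapest site among the open ones.
{B}: C1→B 10·23=230, C2→B 5·8=40, C3→B 15·7=105, C4→B 15·4=60, C5→B 15·25=375. Service 810; fixed 613; total 1423.

Total cost: 1423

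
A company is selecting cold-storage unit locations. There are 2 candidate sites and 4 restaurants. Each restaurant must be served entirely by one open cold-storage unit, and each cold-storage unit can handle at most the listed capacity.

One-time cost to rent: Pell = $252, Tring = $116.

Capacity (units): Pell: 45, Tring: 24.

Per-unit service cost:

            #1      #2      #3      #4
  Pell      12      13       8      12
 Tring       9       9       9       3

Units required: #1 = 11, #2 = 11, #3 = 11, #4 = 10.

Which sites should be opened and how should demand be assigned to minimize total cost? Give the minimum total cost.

Minimum total cost: 717

Open {Pell, Tring}: #1→Pell 12·11=132, #2→Tring 9·11=99, #3→Pell 8·11=88, #4→Tring 3·10=30.
Loads: Pell carries 22/45, Tring carries 21/24. Service 349; fixed 368; total 717.
Next best feasible plan costs 728.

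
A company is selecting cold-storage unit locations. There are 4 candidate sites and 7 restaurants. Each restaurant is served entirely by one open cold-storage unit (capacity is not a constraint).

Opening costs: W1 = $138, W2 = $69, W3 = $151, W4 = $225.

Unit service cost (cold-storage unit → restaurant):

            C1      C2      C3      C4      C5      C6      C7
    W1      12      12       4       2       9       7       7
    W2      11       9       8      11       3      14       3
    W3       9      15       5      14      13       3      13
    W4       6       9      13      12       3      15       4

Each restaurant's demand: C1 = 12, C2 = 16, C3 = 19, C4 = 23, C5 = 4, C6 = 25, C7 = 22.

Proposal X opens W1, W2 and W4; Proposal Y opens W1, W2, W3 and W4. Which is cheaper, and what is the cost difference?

Proposal X is cheaper by 51.

Proposal X: {W1, W2, W4}: C1→W4 6·12=72, C2→W2 9·16=144, C3→W1 4·19=76, C4→W1 2·23=46, C5→W2 3·4=12, C6→W1 7·25=175, C7→W2 3·22=66. Service 591; fixed 432; total 1023.
Proposal Y: {W1, W2, W3, W4}: C1→W4 6·12=72, C2→W2 9·16=144, C3→W1 4·19=76, C4→W1 2·23=46, C5→W2 3·4=12, C6→W3 3·25=75, C7→W2 3·22=66. Service 491; fixed 583; total 1074.
Difference: |1023 − 1074| = 51.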